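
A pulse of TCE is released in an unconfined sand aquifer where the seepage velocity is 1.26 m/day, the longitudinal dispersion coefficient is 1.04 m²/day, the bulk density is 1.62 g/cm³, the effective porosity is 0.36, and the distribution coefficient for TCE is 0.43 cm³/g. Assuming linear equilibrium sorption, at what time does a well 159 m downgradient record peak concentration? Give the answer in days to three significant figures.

Retardation factor R = 1 + ρ_b·K_d/n = 1 + 1.62 × 0.43/0.36 = 2.935.
Sorption retards both mechanisms: v_R = v/R = 0.4293 m/day, D_R = D/R = 0.3543 m²/day.
Peak time from v_R²t² + 2D_R t − x² = 0: t = (√(D_R² + v_R²x²) − D_R)/v_R².
√(D_R² + v_R²x²) = √(0.3543² + 0.4293² × 159²) = 68.26; v_R² = 0.1843.
t = (68.26 − 0.3543)/0.1843 = 368 days.

368 days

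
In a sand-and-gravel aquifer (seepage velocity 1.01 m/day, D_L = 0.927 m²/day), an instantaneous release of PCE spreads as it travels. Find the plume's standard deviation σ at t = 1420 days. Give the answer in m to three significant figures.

Dispersive spreading gives a Gaussian with σ² = 2Dt; advection only shifts the center.
σ = √(2 × 0.927 × 1420) = 51.3 m.

51.3 m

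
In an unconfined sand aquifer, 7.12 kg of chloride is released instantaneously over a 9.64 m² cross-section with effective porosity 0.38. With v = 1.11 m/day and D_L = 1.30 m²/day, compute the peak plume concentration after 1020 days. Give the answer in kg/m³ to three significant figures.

The peak of an instantaneous 1D plume sits at x = vt; there the Gaussian factor is 1 and C_max = M/(n_e·A·√(4πDt)), where n_e·A is the pore area the mass is dissolved in.
√(4πDt) = √(4π × 1.30 × 1020) = 129.1 m, so C_max = 7.12/(0.38 × 9.64 × 129.1) = 0.0151 kg/m³.

0.0151 kg/m³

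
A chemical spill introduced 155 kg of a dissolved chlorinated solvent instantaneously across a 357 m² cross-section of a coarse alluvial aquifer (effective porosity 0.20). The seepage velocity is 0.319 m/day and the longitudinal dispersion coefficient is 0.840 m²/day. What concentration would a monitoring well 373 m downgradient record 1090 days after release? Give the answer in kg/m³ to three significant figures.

0.0170 kg/m³

For an instantaneous plane source, C(x,t) = M/(n_e·A·√(4πDt)) · exp(−(x−vt)²/(4Dt)), with n_e·A the pore (flow) area.
Plume center vt = 0.319 × 1090 = 347.71 m, so the well at 373 m is 25.29 m downgradient of the peak.
√(4πDt) = 107.3 m, giving peak height M/(n_e·A·√(4πDt)) = 155/(0.20 × 357 × 107.3) = 0.02023 kg/m³.
(x−vt)²/(4Dt) = (25.29)²/(4 × 0.840 × 1090) = 0.1746; exp(−0.1746) = 0.8398.
C = 0.02023 × 0.8398 = 0.0170 kg/m³.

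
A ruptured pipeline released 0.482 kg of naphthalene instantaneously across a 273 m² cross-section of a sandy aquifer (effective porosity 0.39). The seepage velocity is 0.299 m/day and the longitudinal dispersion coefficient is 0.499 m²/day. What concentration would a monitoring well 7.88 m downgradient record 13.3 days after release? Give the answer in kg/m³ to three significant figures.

0.000279 kg/m³

For an instantaneous plane source, C(x,t) = M/(n_e·A·√(4πDt)) · exp(−(x−vt)²/(4Dt)), with n_e·A the pore (flow) area.
Plume center vt = 0.299 × 13.3 = 3.9767 m, so the well at 7.88 m is 3.9033 m downgradient of the peak.
√(4πDt) = 9.132 m, giving peak height M/(n_e·A·√(4πDt)) = 0.482/(0.39 × 273 × 9.132) = 0.0004957 kg/m³.
(x−vt)²/(4Dt) = (3.9033)²/(4 × 0.499 × 13.3) = 0.5739; exp(−0.5739) = 0.5633.
C = 0.0004957 × 0.5633 = 0.000279 kg/m³.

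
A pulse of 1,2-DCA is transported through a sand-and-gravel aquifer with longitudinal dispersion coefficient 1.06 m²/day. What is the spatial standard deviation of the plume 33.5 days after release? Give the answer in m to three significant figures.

Dispersive spreading gives a Gaussian with σ² = 2Dt; advection only shifts the center.
σ = √(2 × 1.06 × 33.5) = 8.43 m.

8.43 m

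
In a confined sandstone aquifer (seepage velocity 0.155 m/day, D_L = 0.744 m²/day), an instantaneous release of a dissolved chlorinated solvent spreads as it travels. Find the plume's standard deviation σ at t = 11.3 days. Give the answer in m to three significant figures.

Dispersive spreading gives a Gaussian with σ² = 2Dt; advection only shifts the center.
σ = √(2 × 0.744 × 11.3) = 4.10 m.

4.10 m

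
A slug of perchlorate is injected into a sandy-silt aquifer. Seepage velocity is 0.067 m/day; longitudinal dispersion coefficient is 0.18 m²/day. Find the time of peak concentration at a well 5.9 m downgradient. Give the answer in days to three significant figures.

For the 1D instantaneous-source solution, setting ∂C/∂t = 0 at fixed x gives v²t² + 2Dt − x² = 0, so t = (√(D² + v²x²) − D)/v².
√(D² + v²x²) = √(0.18² + 0.067² × 5.9²) = 0.4344; v² = 0.004489.
t = (0.4344 − 0.18)/0.004489 = 56.7 days (vs. the pure-advection estimate x/v = 88.1 d).

56.7 days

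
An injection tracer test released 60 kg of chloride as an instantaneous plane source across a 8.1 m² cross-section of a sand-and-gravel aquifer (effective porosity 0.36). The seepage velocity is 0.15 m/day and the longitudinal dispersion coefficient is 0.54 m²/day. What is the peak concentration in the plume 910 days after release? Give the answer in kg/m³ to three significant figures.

The peak of an instantaneous 1D plume sits at x = vt; there the Gaussian factor is 1 and C_max = M/(n_e·A·√(4πDt)), where n_e·A is the pore area the mass is dissolved in.
√(4πDt) = √(4π × 0.54 × 910) = 78.58 m, so C_max = 60/(0.36 × 8.1 × 78.58) = 0.262 kg/m³.

0.262 kg/m³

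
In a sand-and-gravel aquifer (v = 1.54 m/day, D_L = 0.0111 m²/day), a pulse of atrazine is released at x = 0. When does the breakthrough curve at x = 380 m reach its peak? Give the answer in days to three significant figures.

247 days

For the 1D instantaneous-source solution, setting ∂C/∂t = 0 at fixed x gives v²t² + 2Dt − x² = 0, so t = (√(D² + v²x²) − D)/v².
√(D² + v²x²) = √(0.0111² + 1.54² × 380²) = 585.2; v² = 2.3716.
t = (585.2 − 0.0111)/2.3716 = 247 days (vs. the pure-advection estimate x/v = 247 d).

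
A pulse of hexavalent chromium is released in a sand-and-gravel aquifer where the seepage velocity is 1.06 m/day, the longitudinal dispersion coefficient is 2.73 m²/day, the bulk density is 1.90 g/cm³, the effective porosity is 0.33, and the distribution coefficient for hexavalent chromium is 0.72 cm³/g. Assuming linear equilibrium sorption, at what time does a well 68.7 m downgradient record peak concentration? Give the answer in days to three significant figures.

321 days

Retardation factor R = 1 + ρ_b·K_d/n = 1 + 1.90 × 0.72/0.33 = 5.145.
Sorption retards both mechanisms: v_R = v/R = 0.2060 m/day, D_R = D/R = 0.5306 m²/day.
Peak time from v_R²t² + 2D_R t − x² = 0: t = (√(D_R² + v_R²x²) − D_R)/v_R².
√(D_R² + v_R²x²) = √(0.5306² + 0.2060² × 68.7²) = 14.16; v_R² = 0.04244.
t = (14.16 − 0.5306)/0.04244 = 321 days.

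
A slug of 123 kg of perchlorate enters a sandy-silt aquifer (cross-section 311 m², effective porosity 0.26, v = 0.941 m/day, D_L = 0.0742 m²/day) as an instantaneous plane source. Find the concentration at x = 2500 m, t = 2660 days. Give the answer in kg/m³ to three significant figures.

For an instantaneous plane source, C(x,t) = M/(n_e·A·√(4πDt)) · exp(−(x−vt)²/(4Dt)), with n_e·A the pore (flow) area.
Plume center vt = 0.941 × 2660 = 2503.06 m, so the well at 2500 m is 3.06 m upgradient of the peak.
√(4πDt) = 49.80 m, giving peak height M/(n_e·A·√(4πDt)) = 123/(0.26 × 311 × 49.80) = 0.03055 kg/m³.
(x−vt)²/(4Dt) = (-3.06)²/(4 × 0.0742 × 2660) = 0.01186; exp(−0.01186) = 0.9882.
C = 0.03055 × 0.9882 = 0.0302 kg/m³.

0.0302 kg/m³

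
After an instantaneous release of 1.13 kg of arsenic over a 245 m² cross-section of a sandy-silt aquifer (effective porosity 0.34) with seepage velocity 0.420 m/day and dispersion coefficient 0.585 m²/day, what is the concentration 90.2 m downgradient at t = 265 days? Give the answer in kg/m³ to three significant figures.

0.000150 kg/m³

For an instantaneous plane source, C(x,t) = M/(n_e·A·√(4πDt)) · exp(−(x−vt)²/(4Dt)), with n_e·A the pore (flow) area.
Plume center vt = 0.420 × 265 = 111.3 m, so the well at 90.2 m is 21.1 m upgradient of the peak.
√(4πDt) = 44.14 m, giving peak height M/(n_e·A·√(4πDt)) = 1.13/(0.34 × 245 × 44.14) = 0.0003073 kg/m³.
(x−vt)²/(4Dt) = (-21.1)²/(4 × 0.585 × 265) = 0.7180; exp(−0.7180) = 0.4877.
C = 0.0003073 × 0.4877 = 0.000150 kg/m³.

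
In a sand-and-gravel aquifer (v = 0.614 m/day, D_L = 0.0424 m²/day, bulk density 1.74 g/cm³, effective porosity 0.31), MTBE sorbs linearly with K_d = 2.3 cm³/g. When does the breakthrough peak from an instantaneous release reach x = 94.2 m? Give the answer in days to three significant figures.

Retardation factor R = 1 + ρ_b·K_d/n = 1 + 1.74 × 2.3/0.31 = 13.91.
Sorption retards both mechanisms: v_R = v/R = 0.04414 m/day, D_R = D/R = 0.003048 m²/day.
Peak time from v_R²t² + 2D_R t − x² = 0: t = (√(D_R² + v_R²x²) − D_R)/v_R².
√(D_R² + v_R²x²) = √(0.003048² + 0.04414² × 94.2²) = 4.158; v_R² = 0.001948.
t = (4.158 − 0.003048)/0.001948 = 2130 days.

2130 days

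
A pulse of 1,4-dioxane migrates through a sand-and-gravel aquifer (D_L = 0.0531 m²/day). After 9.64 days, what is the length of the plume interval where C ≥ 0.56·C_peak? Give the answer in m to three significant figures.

2.18 m

The plume is Gaussian with σ = √(2Dt) = √(2 × 0.0531 × 9.64) = 1.012 m.
C/C_peak = exp(−Δx²/(2σ²)) = 0.56 ⇒ Δx = σ·√(−2 ln 0.56) = 1.012 × 1.077 = 1.090 m.
Width = 2Δx = 2.18 m.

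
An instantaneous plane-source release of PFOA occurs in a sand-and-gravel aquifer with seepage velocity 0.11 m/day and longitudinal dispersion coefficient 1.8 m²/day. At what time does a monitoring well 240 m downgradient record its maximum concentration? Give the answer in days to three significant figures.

2040 days

For the 1D instantaneous-source solution, setting ∂C/∂t = 0 at fixed x gives v²t² + 2Dt − x² = 0, so t = (√(D² + v²x²) − D)/v².
√(D² + v²x²) = √(1.8² + 0.11² × 240²) = 26.46; v² = 0.0121.
t = (26.46 − 1.8)/0.0121 = 2040 days (vs. the pure-advection estimate x/v = 2180 d).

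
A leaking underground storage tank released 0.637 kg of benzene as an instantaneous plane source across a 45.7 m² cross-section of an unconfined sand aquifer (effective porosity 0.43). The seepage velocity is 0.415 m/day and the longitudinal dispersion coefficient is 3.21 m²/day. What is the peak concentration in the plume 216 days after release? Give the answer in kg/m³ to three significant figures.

The peak of an instantaneous 1D plume sits at x = vt; there the Gaussian factor is 1 and C_max = M/(n_e·A·√(4πDt)), where n_e·A is the pore area the mass is dissolved in.
√(4πDt) = √(4π × 3.21 × 216) = 93.34 m, so C_max = 0.637/(0.43 × 45.7 × 93.34) = 0.000347 kg/m³.

0.000347 kg/m³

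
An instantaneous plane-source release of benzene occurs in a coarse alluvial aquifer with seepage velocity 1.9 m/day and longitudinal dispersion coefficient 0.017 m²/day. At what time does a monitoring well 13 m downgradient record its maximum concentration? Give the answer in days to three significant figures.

For the 1D instantaneous-source solution, setting ∂C/∂t = 0 at fixed x gives v²t² + 2Dt − x² = 0, so t = (√(D² + v²x²) − D)/v².
√(D² + v²x²) = √(0.017² + 1.9² × 13²) = 24.70; v² = 3.61.
t = (24.70 − 0.017)/3.61 = 6.84 days (vs. the pure-advection estimate x/v = 6.84 d).

6.84 days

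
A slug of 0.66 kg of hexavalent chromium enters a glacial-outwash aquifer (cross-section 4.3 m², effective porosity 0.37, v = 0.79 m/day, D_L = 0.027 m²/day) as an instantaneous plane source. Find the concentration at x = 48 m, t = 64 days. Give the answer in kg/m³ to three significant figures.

0.0345 kg/m³

For an instantaneous plane source, C(x,t) = M/(n_e·A·√(4πDt)) · exp(−(x−vt)²/(4Dt)), with n_e·A the pore (flow) area.
Plume center vt = 0.79 × 64 = 50.56 m, so the well at 48 m is 2.56 m upgradient of the peak.
√(4πDt) = 4.660 m, giving peak height M/(n_e·A·√(4πDt)) = 0.66/(0.37 × 4.3 × 4.660) = 0.08902 kg/m³.
(x−vt)²/(4Dt) = (-2.56)²/(4 × 0.027 × 64) = 0.9481; exp(−0.9481) = 0.3875.
C = 0.08902 × 0.3875 = 0.0345 kg/m³.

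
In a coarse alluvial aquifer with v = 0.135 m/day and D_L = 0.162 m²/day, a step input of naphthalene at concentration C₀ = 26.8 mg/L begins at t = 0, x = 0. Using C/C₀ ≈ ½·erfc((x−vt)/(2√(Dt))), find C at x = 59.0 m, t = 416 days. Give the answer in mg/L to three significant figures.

10.8 mg/L

For a continuous step input, C/C₀ ≈ ½·erfc((x−vt)/(2√(Dt))).
vt = 0.135 × 416 = 56.16 m and 2√(Dt) = 2√(0.162 × 416) = 16.42 m.
Argument (x−vt)/(2√(Dt)) = (59.0 − 56.16)/16.42 = 0.1730; ½·erfc(0.1730) = 0.4034.
C = 26.8 × 0.4034 = 10.8 mg/L.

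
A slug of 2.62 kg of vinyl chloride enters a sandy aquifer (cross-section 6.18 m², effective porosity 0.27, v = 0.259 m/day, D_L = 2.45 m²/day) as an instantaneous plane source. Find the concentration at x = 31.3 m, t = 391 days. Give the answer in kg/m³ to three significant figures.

For an instantaneous plane source, C(x,t) = M/(n_e·A·√(4πDt)) · exp(−(x−vt)²/(4Dt)), with n_e·A the pore (flow) area.
Plume center vt = 0.259 × 391 = 101.269 m, so the well at 31.3 m is 69.969 m upgradient of the peak.
√(4πDt) = 109.7 m, giving peak height M/(n_e·A·√(4πDt)) = 2.62/(0.27 × 6.18 × 109.7) = 0.01431 kg/m³.
(x−vt)²/(4Dt) = (-69.969)²/(4 × 2.45 × 391) = 1.278; exp(−1.278) = 0.2786.
C = 0.01431 × 0.2786 = 0.00399 kg/m³.

0.00399 kg/m³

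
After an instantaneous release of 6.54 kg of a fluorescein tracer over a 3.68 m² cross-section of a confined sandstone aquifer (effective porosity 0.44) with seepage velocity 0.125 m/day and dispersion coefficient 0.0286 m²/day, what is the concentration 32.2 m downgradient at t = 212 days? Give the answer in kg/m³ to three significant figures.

For an instantaneous plane source, C(x,t) = M/(n_e·A·√(4πDt)) · exp(−(x−vt)²/(4Dt)), with n_e·A the pore (flow) area.
Plume center vt = 0.125 × 212 = 26.5 m, so the well at 32.2 m is 5.7 m downgradient of the peak.
√(4πDt) = 8.729 m, giving peak height M/(n_e·A·√(4πDt)) = 6.54/(0.44 × 3.68 × 8.729) = 0.4627 kg/m³.
(x−vt)²/(4Dt) = (5.7)²/(4 × 0.0286 × 212) = 1.340; exp(−1.340) = 0.2618.
C = 0.4627 × 0.2618 = 0.121 kg/m³.

0.121 kg/m³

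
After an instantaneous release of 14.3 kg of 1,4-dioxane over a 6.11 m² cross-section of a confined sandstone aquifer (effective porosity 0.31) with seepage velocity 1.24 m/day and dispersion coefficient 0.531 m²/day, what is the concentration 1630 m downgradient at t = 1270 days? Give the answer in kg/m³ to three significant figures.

0.0265 kg/m³

For an instantaneous plane source, C(x,t) = M/(n_e·A·√(4πDt)) · exp(−(x−vt)²/(4Dt)), with n_e·A the pore (flow) area.
Plume center vt = 1.24 × 1270 = 1574.8 m, so the well at 1630 m is 55.2 m downgradient of the peak.
√(4πDt) = 92.06 m, giving peak height M/(n_e·A·√(4πDt)) = 14.3/(0.31 × 6.11 × 92.06) = 0.08201 kg/m³.
(x−vt)²/(4Dt) = (55.2)²/(4 × 0.531 × 1270) = 1.130; exp(−1.130) = 0.3230.
C = 0.08201 × 0.3230 = 0.0265 kg/m³.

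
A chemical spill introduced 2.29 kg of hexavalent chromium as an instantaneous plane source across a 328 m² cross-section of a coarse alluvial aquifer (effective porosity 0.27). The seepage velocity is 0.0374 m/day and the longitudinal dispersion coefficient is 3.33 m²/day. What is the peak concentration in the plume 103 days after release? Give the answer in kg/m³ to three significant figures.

0.000394 kg/m³

The peak of an instantaneous 1D plume sits at x = vt; there the Gaussian factor is 1 and C_max = M/(n_e·A·√(4πDt)), where n_e·A is the pore area the mass is dissolved in.
√(4πDt) = √(4π × 3.33 × 103) = 65.65 m, so C_max = 2.29/(0.27 × 328 × 65.65) = 0.000394 kg/m³.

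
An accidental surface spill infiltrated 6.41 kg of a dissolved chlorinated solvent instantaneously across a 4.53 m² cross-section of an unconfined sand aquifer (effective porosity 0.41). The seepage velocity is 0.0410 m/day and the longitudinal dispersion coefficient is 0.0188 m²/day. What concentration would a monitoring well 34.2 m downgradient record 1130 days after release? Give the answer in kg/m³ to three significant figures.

For an instantaneous plane source, C(x,t) = M/(n_e·A·√(4πDt)) · exp(−(x−vt)²/(4Dt)), with n_e·A the pore (flow) area.
Plume center vt = 0.0410 × 1130 = 46.33 m, so the well at 34.2 m is 12.13 m upgradient of the peak.
√(4πDt) = 16.34 m, giving peak height M/(n_e·A·√(4πDt)) = 6.41/(0.41 × 4.53 × 16.34) = 0.2112 kg/m³.
(x−vt)²/(4Dt) = (-12.13)²/(4 × 0.0188 × 1130) = 1.732; exp(−1.732) = 0.1769.
C = 0.2112 × 0.1769 = 0.0374 kg/m³.

0.0374 kg/m³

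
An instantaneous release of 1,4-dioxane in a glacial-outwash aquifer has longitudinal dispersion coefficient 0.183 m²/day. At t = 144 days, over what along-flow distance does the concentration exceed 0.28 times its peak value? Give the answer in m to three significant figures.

The plume is Gaussian with σ = √(2Dt) = √(2 × 0.183 × 144) = 7.260 m.
C/C_peak = exp(−Δx²/(2σ²)) = 0.28 ⇒ Δx = σ·√(−2 ln 0.28) = 7.260 × 1.596 = 11.59 m.
Width = 2Δx = 23.2 m.

23.2 m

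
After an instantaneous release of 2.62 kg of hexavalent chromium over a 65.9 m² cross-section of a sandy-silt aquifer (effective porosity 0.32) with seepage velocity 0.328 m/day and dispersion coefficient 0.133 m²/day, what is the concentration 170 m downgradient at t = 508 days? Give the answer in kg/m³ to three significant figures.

For an instantaneous plane source, C(x,t) = M/(n_e·A·√(4πDt)) · exp(−(x−vt)²/(4Dt)), with n_e·A the pore (flow) area.
Plume center vt = 0.328 × 508 = 166.624 m, so the well at 170 m is 3.376 m downgradient of the peak.
√(4πDt) = 29.14 m, giving peak height M/(n_e·A·√(4πDt)) = 2.62/(0.32 × 65.9 × 29.14) = 0.004264 kg/m³.
(x−vt)²/(4Dt) = (3.376)²/(4 × 0.133 × 508) = 0.04217; exp(−0.04217) = 0.9587.
C = 0.004264 × 0.9587 = 0.00409 kg/m³.

0.00409 kg/m³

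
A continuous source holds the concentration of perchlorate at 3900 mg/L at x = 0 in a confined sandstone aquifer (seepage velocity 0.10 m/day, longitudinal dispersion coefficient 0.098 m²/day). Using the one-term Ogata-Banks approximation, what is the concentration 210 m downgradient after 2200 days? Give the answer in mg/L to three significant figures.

2670 mg/L

For a continuous step input, C/C₀ ≈ ½·erfc((x−vt)/(2√(Dt))).
vt = 0.10 × 2200 = 220 m and 2√(Dt) = 2√(0.098 × 2200) = 29.37 m.
Argument (x−vt)/(2√(Dt)) = (210 − 220)/29.37 = -0.3405; ½·erfc(-0.3405) = 0.6849.
C = 3900 × 0.6849 = 2670 mg/L.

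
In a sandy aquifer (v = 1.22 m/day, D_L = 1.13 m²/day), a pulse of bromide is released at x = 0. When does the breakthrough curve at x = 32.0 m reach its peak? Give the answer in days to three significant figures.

For the 1D instantaneous-source solution, setting ∂C/∂t = 0 at fixed x gives v²t² + 2Dt − x² = 0, so t = (√(D² + v²x²) − D)/v².
√(D² + v²x²) = √(1.13² + 1.22² × 32.0²) = 39.06; v² = 1.4884.
t = (39.06 − 1.13)/1.4884 = 25.5 days (vs. the pure-advection estimate x/v = 26.2 d).

25.5 days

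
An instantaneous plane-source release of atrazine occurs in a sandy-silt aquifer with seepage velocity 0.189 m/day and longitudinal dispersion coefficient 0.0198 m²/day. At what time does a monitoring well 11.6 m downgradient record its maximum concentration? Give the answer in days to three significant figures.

60.8 days

For the 1D instantaneous-source solution, setting ∂C/∂t = 0 at fixed x gives v²t² + 2Dt − x² = 0, so t = (√(D² + v²x²) − D)/v².
√(D² + v²x²) = √(0.0198² + 0.189² × 11.6²) = 2.192; v² = 0.035721.
t = (2.192 − 0.0198)/0.035721 = 60.8 days (vs. the pure-advection estimate x/v = 61.4 d).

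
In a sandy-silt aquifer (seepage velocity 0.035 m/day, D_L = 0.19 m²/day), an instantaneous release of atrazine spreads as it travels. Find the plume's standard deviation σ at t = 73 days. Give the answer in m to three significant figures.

5.27 m

Dispersive spreading gives a Gaussian with σ² = 2Dt; advection only shifts the center.
σ = √(2 × 0.19 × 73) = 5.27 m.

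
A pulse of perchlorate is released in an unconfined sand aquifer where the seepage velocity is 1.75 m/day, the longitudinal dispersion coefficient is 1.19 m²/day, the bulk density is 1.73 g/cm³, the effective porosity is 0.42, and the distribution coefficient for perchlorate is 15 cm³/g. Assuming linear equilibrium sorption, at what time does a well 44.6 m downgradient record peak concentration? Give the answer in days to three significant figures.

1580 days

Retardation factor R = 1 + ρ_b·K_d/n = 1 + 1.73 × 15/0.42 = 62.79.
Sorption retards both mechanisms: v_R = v/R = 0.02787 m/day, D_R = D/R = 0.01895 m²/day.
Peak time from v_R²t² + 2D_R t − x² = 0: t = (√(D_R² + v_R²x²) − D_R)/v_R².
√(D_R² + v_R²x²) = √(0.01895² + 0.02787² × 44.6²) = 1.243; v_R² = 0.0007767.
t = (1.243 − 0.01895)/0.0007767 = 1580 days.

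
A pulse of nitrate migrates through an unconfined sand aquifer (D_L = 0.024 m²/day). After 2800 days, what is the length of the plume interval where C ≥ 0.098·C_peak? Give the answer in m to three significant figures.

50.0 m

The plume is Gaussian with σ = √(2Dt) = √(2 × 0.024 × 2800) = 11.59 m.
C/C_peak = exp(−Δx²/(2σ²)) = 0.098 ⇒ Δx = σ·√(−2 ln 0.098) = 11.59 × 2.155 = 24.98 m.
Width = 2Δx = 50.0 m.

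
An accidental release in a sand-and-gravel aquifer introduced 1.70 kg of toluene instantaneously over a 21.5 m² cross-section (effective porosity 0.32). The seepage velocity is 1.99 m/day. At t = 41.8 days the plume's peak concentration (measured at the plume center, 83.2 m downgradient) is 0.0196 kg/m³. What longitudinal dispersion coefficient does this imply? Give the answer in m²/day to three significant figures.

At the plume center C_max = M/(n_e·A·√(4πDt)), so D = M²/(4πt·(n_e·A·C_max)²).
n_e·A·C_max = 0.32 × 21.5 × 0.0196 = 0.1348 kg/m.
D = 1.70²/(4π × 41.8 × 0.1348²) = 0.303 m²/day.

0.303 m²/day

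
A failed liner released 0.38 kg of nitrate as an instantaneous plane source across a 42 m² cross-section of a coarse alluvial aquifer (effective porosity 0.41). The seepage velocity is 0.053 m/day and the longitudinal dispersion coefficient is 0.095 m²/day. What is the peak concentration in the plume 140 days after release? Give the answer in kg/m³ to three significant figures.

The peak of an instantaneous 1D plume sits at x = vt; there the Gaussian factor is 1 and C_max = M/(n_e·A·√(4πDt)), where n_e·A is the pore area the mass is dissolved in.
√(4πDt) = √(4π × 0.095 × 140) = 12.93 m, so C_max = 0.38/(0.41 × 42 × 12.93) = 0.00171 kg/m³.

0.00171 kg/m³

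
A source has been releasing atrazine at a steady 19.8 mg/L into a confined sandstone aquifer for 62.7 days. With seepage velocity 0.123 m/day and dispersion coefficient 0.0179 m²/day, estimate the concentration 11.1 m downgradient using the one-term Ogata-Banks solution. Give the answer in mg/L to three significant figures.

0.235 mg/L

For a continuous step input, C/C₀ ≈ ½·erfc((x−vt)/(2√(Dt))).
vt = 0.123 × 62.7 = 7.7121 m and 2√(Dt) = 2√(0.0179 × 62.7) = 2.119 m.
Argument (x−vt)/(2√(Dt)) = (11.1 − 7.7121)/2.119 = 1.599; ½·erfc(1.599) = 0.01187.
C = 19.8 × 0.01187 = 0.235 mg/L.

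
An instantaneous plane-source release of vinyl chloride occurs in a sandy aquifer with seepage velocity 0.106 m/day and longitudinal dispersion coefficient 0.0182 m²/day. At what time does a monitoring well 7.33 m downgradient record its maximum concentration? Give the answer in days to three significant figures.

67.6 days

For the 1D instantaneous-source solution, setting ∂C/∂t = 0 at fixed x gives v²t² + 2Dt − x² = 0, so t = (√(D² + v²x²) − D)/v².
√(D² + v²x²) = √(0.0182² + 0.106² × 7.33²) = 0.7772; v² = 0.011236.
t = (0.7772 − 0.0182)/0.011236 = 67.6 days (vs. the pure-advection estimate x/v = 69.2 d).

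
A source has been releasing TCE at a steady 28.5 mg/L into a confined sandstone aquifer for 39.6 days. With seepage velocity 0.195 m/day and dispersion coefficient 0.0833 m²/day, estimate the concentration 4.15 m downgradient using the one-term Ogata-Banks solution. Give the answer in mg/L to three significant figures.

26.2 mg/L

For a continuous step input, C/C₀ ≈ ½·erfc((x−vt)/(2√(Dt))).
vt = 0.195 × 39.6 = 7.722 m and 2√(Dt) = 2√(0.0833 × 39.6) = 3.632 m.
Argument (x−vt)/(2√(Dt)) = (4.15 − 7.722)/3.632 = -0.9835; ½·erfc(-0.9835) = 0.9179.
C = 28.5 × 0.9179 = 26.2 mg/L.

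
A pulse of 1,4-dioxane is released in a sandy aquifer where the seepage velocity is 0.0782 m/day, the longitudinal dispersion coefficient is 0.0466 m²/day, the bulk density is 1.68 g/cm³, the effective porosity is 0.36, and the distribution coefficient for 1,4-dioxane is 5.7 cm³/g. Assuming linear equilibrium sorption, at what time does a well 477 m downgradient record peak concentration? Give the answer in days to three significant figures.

168000 days

Retardation factor R = 1 + ρ_b·K_d/n = 1 + 1.68 × 5.7/0.36 = 27.60.
Sorption retards both mechanisms: v_R = v/R = 0.002833 m/day, D_R = D/R = 0.001688 m²/day.
Peak time from v_R²t² + 2D_R t − x² = 0: t = (√(D_R² + v_R²x²) − D_R)/v_R².
√(D_R² + v_R²x²) = √(0.001688² + 0.002833² × 477²) = 1.351; v_R² = 8.026e-06.
t = (1.351 − 0.001688)/8.026e-06 = 168000 days.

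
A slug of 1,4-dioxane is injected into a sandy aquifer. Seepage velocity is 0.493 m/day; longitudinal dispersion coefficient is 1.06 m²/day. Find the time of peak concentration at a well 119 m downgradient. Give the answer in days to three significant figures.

237 days

For the 1D instantaneous-source solution, setting ∂C/∂t = 0 at fixed x gives v²t² + 2Dt − x² = 0, so t = (√(D² + v²x²) − D)/v².
√(D² + v²x²) = √(1.06² + 0.493² × 119²) = 58.68; v² = 0.243049.
t = (58.68 − 1.06)/0.243049 = 237 days (vs. the pure-advection estimate x/v = 241 d).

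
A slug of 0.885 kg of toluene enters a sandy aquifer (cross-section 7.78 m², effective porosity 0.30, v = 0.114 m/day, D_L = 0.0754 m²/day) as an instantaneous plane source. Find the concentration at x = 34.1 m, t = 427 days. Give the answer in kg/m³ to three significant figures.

0.00362 kg/m³

For an instantaneous plane source, C(x,t) = M/(n_e·A·√(4πDt)) · exp(−(x−vt)²/(4Dt)), with n_e·A the pore (flow) area.
Plume center vt = 0.114 × 427 = 48.678 m, so the well at 34.1 m is 14.578 m upgradient of the peak.
√(4πDt) = 20.11 m, giving peak height M/(n_e·A·√(4πDt)) = 0.885/(0.30 × 7.78 × 20.11) = 0.01886 kg/m³.
(x−vt)²/(4Dt) = (-14.578)²/(4 × 0.0754 × 427) = 1.650; exp(−1.650) = 0.1920.
C = 0.01886 × 0.1920 = 0.00362 kg/m³.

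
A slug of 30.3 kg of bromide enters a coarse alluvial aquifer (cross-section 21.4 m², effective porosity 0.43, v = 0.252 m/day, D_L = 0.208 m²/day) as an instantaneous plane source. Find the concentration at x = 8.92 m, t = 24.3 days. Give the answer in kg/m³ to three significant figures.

For an instantaneous plane source, C(x,t) = M/(n_e·A·√(4πDt)) · exp(−(x−vt)²/(4Dt)), with n_e·A the pore (flow) area.
Plume center vt = 0.252 × 24.3 = 6.1236 m, so the well at 8.92 m is 2.7964 m downgradient of the peak.
√(4πDt) = 7.970 m, giving peak height M/(n_e·A·√(4πDt)) = 30.3/(0.43 × 21.4 × 7.970) = 0.4131 kg/m³.
(x−vt)²/(4Dt) = (2.7964)²/(4 × 0.208 × 24.3) = 0.3868; exp(−0.3868) = 0.6792.
C = 0.4131 × 0.6792 = 0.281 kg/m³.

0.281 kg/m³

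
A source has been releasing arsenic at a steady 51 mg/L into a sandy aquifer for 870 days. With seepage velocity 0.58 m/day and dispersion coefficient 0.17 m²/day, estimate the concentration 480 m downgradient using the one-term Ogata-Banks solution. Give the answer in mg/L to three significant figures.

For a continuous step input, C/C₀ ≈ ½·erfc((x−vt)/(2√(Dt))).
vt = 0.58 × 870 = 504.6 m and 2√(Dt) = 2√(0.17 × 870) = 24.32 m.
Argument (x−vt)/(2√(Dt)) = (480 − 504.6)/24.32 = -1.012; ½·erfc(-1.012) = 0.9238.
C = 51 × 0.9238 = 47.1 mg/L.

47.1 mg/L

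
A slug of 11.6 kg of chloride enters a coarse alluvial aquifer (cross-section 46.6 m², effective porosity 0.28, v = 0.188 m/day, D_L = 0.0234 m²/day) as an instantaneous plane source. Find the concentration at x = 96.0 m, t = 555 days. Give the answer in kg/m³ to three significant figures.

For an instantaneous plane source, C(x,t) = M/(n_e·A·√(4πDt)) · exp(−(x−vt)²/(4Dt)), with n_e·A the pore (flow) area.
Plume center vt = 0.188 × 555 = 104.34 m, so the well at 96.0 m is 8.34 m upgradient of the peak.
√(4πDt) = 12.77 m, giving peak height M/(n_e·A·√(4πDt)) = 11.6/(0.28 × 46.6 × 12.77) = 0.06962 kg/m³.
(x−vt)²/(4Dt) = (-8.34)²/(4 × 0.0234 × 555) = 1.339; exp(−1.339) = 0.2621.
C = 0.06962 × 0.2621 = 0.0182 kg/m³.

0.0182 kg/m³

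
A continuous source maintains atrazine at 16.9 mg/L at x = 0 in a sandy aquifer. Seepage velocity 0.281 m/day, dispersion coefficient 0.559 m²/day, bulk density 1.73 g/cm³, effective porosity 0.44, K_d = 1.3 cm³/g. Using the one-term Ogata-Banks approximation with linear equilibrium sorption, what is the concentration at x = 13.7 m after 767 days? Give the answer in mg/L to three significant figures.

16.3 mg/L

Retardation factor R = 1 + ρ_b·K_d/n = 1 + 1.73 × 1.3/0.44 = 6.111.
Sorption retards both mechanisms: v_R = v/R = 0.04598 m/day, D_R = D/R = 0.09147 m²/day.
v_R·t = 0.04598 × 767 = 35.26666 m; 2√(D_R t) = 16.75 m; argument = (13.7 − 35.26666)/16.75 = -1.288.
C = C₀ × ½·erfc(-1.288) = 16.9 × 0.9657 = 16.3 mg/L.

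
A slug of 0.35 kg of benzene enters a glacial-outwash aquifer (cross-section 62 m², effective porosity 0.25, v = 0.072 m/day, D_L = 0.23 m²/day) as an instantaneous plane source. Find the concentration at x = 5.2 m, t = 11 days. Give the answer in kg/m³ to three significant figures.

0.000587 kg/m³

For an instantaneous plane source, C(x,t) = M/(n_e·A·√(4πDt)) · exp(−(x−vt)²/(4Dt)), with n_e·A the pore (flow) area.
Plume center vt = 0.072 × 11 = 0.792 m, so the well at 5.2 m is 4.408 m downgradient of the peak.
√(4πDt) = 5.639 m, giving peak height M/(n_e·A·√(4πDt)) = 0.35/(0.25 × 62 × 5.639) = 0.004004 kg/m³.
(x−vt)²/(4Dt) = (4.408)²/(4 × 0.23 × 11) = 1.920; exp(−1.920) = 0.1466.
C = 0.004004 × 0.1466 = 0.000587 kg/m³.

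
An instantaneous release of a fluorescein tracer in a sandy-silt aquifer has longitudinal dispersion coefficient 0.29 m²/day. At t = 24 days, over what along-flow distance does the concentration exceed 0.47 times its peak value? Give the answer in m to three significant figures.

9.17 m

The plume is Gaussian with σ = √(2Dt) = √(2 × 0.29 × 24) = 3.731 m.
C/C_peak = exp(−Δx²/(2σ²)) = 0.47 ⇒ Δx = σ·√(−2 ln 0.47) = 3.731 × 1.229 = 4.585 m.
Width = 2Δx = 9.17 m.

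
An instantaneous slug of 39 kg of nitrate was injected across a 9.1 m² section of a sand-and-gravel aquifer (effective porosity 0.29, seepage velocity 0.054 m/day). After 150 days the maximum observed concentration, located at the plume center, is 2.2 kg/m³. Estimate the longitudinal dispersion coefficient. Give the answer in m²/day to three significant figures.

At the plume center C_max = M/(n_e·A·√(4πDt)), so D = M²/(4πt·(n_e·A·C_max)²).
n_e·A·C_max = 0.29 × 9.1 × 2.2 = 5.806 kg/m.
D = 39²/(4π × 150 × 5.806²) = 0.0239 m²/day.

0.0239 m²/day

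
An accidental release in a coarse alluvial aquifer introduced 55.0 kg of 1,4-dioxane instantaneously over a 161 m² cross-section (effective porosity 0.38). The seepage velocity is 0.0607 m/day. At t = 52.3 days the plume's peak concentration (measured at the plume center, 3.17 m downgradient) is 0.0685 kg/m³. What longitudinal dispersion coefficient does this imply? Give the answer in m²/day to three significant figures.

0.262 m²/day

At the plume center C_max = M/(n_e·A·√(4πDt)), so D = M²/(4πt·(n_e·A·C_max)²).
n_e·A·C_max = 0.38 × 161 × 0.0685 = 4.191 kg/m.
D = 55.0²/(4π × 52.3 × 4.191²) = 0.262 m²/day.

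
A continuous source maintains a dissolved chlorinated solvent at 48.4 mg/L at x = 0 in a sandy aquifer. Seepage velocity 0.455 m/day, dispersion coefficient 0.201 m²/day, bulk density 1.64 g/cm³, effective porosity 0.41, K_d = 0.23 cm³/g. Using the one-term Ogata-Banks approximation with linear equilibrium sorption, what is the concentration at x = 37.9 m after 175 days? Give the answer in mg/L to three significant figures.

35.0 mg/L

Retardation factor R = 1 + ρ_b·K_d/n = 1 + 1.64 × 0.23/0.41 = 1.920.
Sorption retards both mechanisms: v_R = v/R = 0.2370 m/day, D_R = D/R = 0.1047 m²/day.
v_R·t = 0.2370 × 175 = 41.475 m; 2√(D_R t) = 8.561 m; argument = (37.9 − 41.475)/8.561 = -0.4176.
C = C₀ × ½·erfc(-0.4176) = 48.4 × 0.7226 = 35.0 mg/L.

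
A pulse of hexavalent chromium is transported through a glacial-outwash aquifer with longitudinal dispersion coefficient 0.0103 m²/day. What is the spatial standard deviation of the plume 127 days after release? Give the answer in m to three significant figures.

Dispersive spreading gives a Gaussian with σ² = 2Dt; advection only shifts the center.
σ = √(2 × 0.0103 × 127) = 1.62 m.

1.62 m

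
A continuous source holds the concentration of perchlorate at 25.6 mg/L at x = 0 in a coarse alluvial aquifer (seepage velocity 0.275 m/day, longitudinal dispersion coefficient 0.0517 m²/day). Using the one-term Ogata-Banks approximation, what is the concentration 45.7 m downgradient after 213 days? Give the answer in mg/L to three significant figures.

25.5 mg/L

For a continuous step input, C/C₀ ≈ ½·erfc((x−vt)/(2√(Dt))).
vt = 0.275 × 213 = 58.575 m and 2√(Dt) = 2√(0.0517 × 213) = 6.637 m.
Argument (x−vt)/(2√(Dt)) = (45.7 − 58.575)/6.637 = -1.940; ½·erfc(-1.940) = 0.9970.
C = 25.6 × 0.9970 = 25.5 mg/L.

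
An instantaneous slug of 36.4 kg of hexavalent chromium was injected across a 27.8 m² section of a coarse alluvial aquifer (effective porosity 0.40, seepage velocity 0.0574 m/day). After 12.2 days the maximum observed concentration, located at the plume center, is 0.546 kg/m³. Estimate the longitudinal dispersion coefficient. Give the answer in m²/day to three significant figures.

At the plume center C_max = M/(n_e·A·√(4πDt)), so D = M²/(4πt·(n_e·A·C_max)²).
n_e·A·C_max = 0.40 × 27.8 × 0.546 = 6.072 kg/m.
D = 36.4²/(4π × 12.2 × 6.072²) = 0.234 m²/day.

0.234 m²/day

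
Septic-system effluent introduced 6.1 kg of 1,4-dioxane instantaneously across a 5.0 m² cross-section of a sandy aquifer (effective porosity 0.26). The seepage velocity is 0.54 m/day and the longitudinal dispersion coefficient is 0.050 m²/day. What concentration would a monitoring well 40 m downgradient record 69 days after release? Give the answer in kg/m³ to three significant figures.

0.414 kg/m³

For an instantaneous plane source, C(x,t) = M/(n_e·A·√(4πDt)) · exp(−(x−vt)²/(4Dt)), with n_e·A the pore (flow) area.
Plume center vt = 0.54 × 69 = 37.26 m, so the well at 40 m is 2.74 m downgradient of the peak.
√(4πDt) = 6.584 m, giving peak height M/(n_e·A·√(4πDt)) = 6.1/(0.26 × 5.0 × 6.584) = 0.7127 kg/m³.
(x−vt)²/(4Dt) = (2.74)²/(4 × 0.050 × 69) = 0.5440; exp(−0.5440) = 0.5804.
C = 0.7127 × 0.5804 = 0.414 kg/m³.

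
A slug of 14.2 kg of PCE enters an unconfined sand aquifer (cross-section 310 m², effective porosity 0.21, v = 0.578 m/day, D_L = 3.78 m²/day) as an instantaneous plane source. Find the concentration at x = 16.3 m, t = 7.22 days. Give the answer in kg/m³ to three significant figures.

0.00306 kg/m³

For an instantaneous plane source, C(x,t) = M/(n_e·A·√(4πDt)) · exp(−(x−vt)²/(4Dt)), with n_e·A the pore (flow) area.
Plume center vt = 0.578 × 7.22 = 4.17316 m, so the well at 16.3 m is 12.12684 m downgradient of the peak.
√(4πDt) = 18.52 m, giving peak height M/(n_e·A·√(4πDt)) = 14.2/(0.21 × 310 × 18.52) = 0.01178 kg/m³.
(x−vt)²/(4Dt) = (12.12684)²/(4 × 3.78 × 7.22) = 1.347; exp(−1.347) = 0.2600.
C = 0.01178 × 0.2600 = 0.00306 kg/m³.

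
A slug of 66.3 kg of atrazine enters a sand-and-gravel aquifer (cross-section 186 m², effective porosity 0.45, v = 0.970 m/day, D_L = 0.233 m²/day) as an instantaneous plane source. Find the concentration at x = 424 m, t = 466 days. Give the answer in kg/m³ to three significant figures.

For an instantaneous plane source, C(x,t) = M/(n_e·A·√(4πDt)) · exp(−(x−vt)²/(4Dt)), with n_e·A the pore (flow) area.
Plume center vt = 0.970 × 466 = 452.02 m, so the well at 424 m is 28.02 m upgradient of the peak.
√(4πDt) = 36.94 m, giving peak height M/(n_e·A·√(4πDt)) = 66.3/(0.45 × 186 × 36.94) = 0.02144 kg/m³.
(x−vt)²/(4Dt) = (-28.02)²/(4 × 0.233 × 466) = 1.808; exp(−1.808) = 0.1640.
C = 0.02144 × 0.1640 = 0.00352 kg/m³.

0.00352 kg/m³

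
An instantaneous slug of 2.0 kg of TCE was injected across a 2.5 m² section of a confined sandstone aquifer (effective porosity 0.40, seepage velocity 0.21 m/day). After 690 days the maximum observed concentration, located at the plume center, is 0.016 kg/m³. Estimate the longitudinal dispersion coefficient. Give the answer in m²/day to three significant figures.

1.80 m²/day

At the plume center C_max = M/(n_e·A·√(4πDt)), so D = M²/(4πt·(n_e·A·C_max)²).
n_e·A·C_max = 0.40 × 2.5 × 0.016 = 0.01600 kg/m.
D = 2.0²/(4π × 690 × 0.01600²) = 1.80 m²/day.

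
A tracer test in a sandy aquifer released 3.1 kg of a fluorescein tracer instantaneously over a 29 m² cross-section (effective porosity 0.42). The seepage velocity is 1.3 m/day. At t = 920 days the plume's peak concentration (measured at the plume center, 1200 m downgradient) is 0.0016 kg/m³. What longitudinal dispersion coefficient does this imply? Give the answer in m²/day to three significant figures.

At the plume center C_max = M/(n_e·A·√(4πDt)), so D = M²/(4πt·(n_e·A·C_max)²).
n_e·A·C_max = 0.42 × 29 × 0.0016 = 0.01949 kg/m.
D = 3.1²/(4π × 920 × 0.01949²) = 2.19 m²/day.

2.19 m²/day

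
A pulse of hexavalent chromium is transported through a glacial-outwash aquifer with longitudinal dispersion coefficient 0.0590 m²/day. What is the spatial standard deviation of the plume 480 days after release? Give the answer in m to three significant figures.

7.53 m

Dispersive spreading gives a Gaussian with σ² = 2Dt; advection only shifts the center.
σ = √(2 × 0.0590 × 480) = 7.53 m.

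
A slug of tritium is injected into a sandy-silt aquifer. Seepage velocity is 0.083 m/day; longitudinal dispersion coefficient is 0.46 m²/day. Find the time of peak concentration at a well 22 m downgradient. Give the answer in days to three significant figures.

207 days

For the 1D instantaneous-source solution, setting ∂C/∂t = 0 at fixed x gives v²t² + 2Dt − x² = 0, so t = (√(D² + v²x²) − D)/v².
√(D² + v²x²) = √(0.46² + 0.083² × 22²) = 1.883; v² = 0.006889.
t = (1.883 − 0.46)/0.006889 = 207 days (vs. the pure-advection estimate x/v = 265 d).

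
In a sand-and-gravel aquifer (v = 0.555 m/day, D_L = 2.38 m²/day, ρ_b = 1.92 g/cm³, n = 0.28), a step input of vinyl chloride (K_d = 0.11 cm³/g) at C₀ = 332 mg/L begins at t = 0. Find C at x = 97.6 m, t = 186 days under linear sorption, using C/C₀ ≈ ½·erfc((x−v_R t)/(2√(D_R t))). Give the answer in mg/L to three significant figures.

14.0 mg/L

Retardation factor R = 1 + ρ_b·K_d/n = 1 + 1.92 × 0.11/0.28 = 1.754.
Sorption retards both mechanisms: v_R = v/R = 0.3164 m/day, D_R = D/R = 1.357 m²/day.
v_R·t = 0.3164 × 186 = 58.8504 m; 2√(D_R t) = 31.77 m; argument = (97.6 − 58.8504)/31.77 = 1.220.
C = C₀ × ½·erfc(1.220) = 332 × 0.04223 = 14.0 mg/L.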